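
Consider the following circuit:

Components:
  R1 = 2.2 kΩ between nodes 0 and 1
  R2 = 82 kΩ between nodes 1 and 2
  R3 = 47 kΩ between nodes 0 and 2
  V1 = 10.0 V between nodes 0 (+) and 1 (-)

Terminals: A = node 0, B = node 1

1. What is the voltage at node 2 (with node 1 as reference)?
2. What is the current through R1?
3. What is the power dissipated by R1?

Nodal analysis, taking node 1 as the 0 V reference.
Source V1 fixes V_0 = 10 V.
KCL at each unknown node (sum of currents leaving = 0; resistances in Ω):
  Node 2: (V_2 - 0)/82000 + (V_2 - 10)/47000 = 0
Collecting terms: 0.00003347 × V_2 = 0.0002128  =>  V_2 = 6.357 V
Part 1:
  Read off the nodal solution: V_2 = 6.357 V
Part 2:
  I_R1 = (V_0 - V_1)/R1 = (10 - 0)/2200 = 0.004545 A
  Magnitude: I_R1 = 0.004545 A
Part 3:
  I_R1 = (V_0 - V_1)/R1 = (10 - 0)/2200 = 0.004545 A
  P_R1 = I_R1² × R1 = (0.004545)² × 2200 = 0.04545 W

Final answers:
1. V_2 = 6.357 V
2. I_R1 = 0.004545 A
3. P_R1 = 0.04545 W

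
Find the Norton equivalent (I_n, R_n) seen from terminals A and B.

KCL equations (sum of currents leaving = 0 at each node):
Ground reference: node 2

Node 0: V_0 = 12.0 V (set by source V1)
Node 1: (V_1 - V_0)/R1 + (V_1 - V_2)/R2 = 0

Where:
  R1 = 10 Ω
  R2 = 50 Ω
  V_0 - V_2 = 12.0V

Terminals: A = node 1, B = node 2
Find the Thévenin equivalent first; then I_n = V_th/R_th and R_n = R_th.
Step 1 — V_th is the open-circuit voltage V_A - V_B (nothing connected across the terminals).
Nodal analysis, taking node 2 as the 0 V reference.
Source V1 fixes V_0 = 12 V.
KCL at each unknown node (sum of currents leaving = 0; resistances in Ω):
  Node 1: (V_1 - 12)/10 + (V_1 - 0)/50 = 0
Collecting terms: 0.12 × V_1 = 1.2  =>  V_1 = 10 V
V_th = V_1 - V_2 = 10 - 0 = 10 V
Step 2 — R_th: zero the source — replace V1 by a short circuit (node 2 merges into node 0) — and find the resistance seen between A (node 1) and B (node 0).
Reduce the network between node 1 (A) and node 0 (B) by series/parallel combination:
  Rp1 = R1 ‖ R2 (parallel, both between nodes 0 and 1) = 1/(1/10 + 1/50) = 8.333 Ω
R_th = 8.333 Ω
I_n = V_th/R_th = 10/8.333 = 1.2 A, and R_n = R_th = 8.333 Ω

Final answer: I_n = 1.2 A, R_n = 8.333 Ω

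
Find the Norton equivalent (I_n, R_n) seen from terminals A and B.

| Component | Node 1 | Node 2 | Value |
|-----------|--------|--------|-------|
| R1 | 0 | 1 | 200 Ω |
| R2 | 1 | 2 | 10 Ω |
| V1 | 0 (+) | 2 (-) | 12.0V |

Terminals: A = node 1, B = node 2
Find the Thévenin equivalent first; then I_n = V_th/R_th and R_n = R_th.
Step 1 — V_th is the open-circuit voltage V_A - V_B (nothing connected across the terminals).
Nodal analysis, taking node 2 as the 0 V reference.
Source V1 fixes V_0 = 12 V.
KCL at each unknown node (sum of currents leaving = 0; resistances in Ω):
  Node 1: (V_1 - 12)/200 + (V_1 - 0)/10 = 0
Collecting terms: 0.105 × V_1 = 0.06  =>  V_1 = 0.5714 V
V_th = V_1 - V_2 = 0.5714 - 0 = 0.5714 V
Step 2 — R_th: zero the source — replace V1 by a short circuit (node 2 merges into node 0) — and find the resistance seen between A (node 1) and B (node 0).
Reduce the network between node 1 (A) and node 0 (B) by series/parallel combination:
  Rp1 = R1 ‖ R2 (parallel, both between nodes 0 and 1) = 1/(1/200 + 1/10) = 9.524 Ω
R_th = 9.524 Ω
I_n = V_th/R_th = 0.5714/9.524 = 0.06 A, and R_n = R_th = 9.524 Ω

Final answer: I_n = 0.06 A, R_n = 9.524 Ω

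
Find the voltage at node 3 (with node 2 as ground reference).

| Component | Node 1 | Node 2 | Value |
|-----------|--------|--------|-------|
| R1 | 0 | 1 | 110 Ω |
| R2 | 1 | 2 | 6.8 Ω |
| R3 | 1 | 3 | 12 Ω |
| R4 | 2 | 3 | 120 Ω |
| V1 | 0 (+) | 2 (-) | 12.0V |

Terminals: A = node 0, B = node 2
Nodal analysis, taking node 2 as the 0 V reference.
Source V1 fixes V_0 = 12 V.
KCL at each unknown node (sum of currents leaving = 0; resistances in Ω):
  Node 1: (V_1 - 12)/110 + (V_1 - 0)/6.8 + (V_1 - V_3)/12 = 0
  Node 3: (V_3 - V_1)/12 + (V_3 - 0)/120 = 0
Collecting terms (coefficients in siemens):
  0.2395·V_1 - 0.08333·V_3 = 0.1091
  0.09167·V_3 - 0.08333·V_1 = 0
Determinant D = (0.2395)(0.09167) - (-0.08333)(-0.08333) = 0.01501
V_1 = [(0.1091)(0.09167) - (-0.08333)(0)]/D = 0.6663 V
V_3 = [(0.2395)(0) - (0.1091)(-0.08333)]/D = 0.6057 V
The requested potential is V_3 = 0.6057 V.

Final answer: V_3 = 0.6057 V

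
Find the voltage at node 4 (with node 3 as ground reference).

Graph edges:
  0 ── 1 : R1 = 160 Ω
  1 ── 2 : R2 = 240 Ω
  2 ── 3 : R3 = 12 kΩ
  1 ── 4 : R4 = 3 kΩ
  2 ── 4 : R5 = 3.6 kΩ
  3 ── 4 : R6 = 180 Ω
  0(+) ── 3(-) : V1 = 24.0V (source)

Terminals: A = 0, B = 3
Nodal analysis, taking node 3 as the 0 V reference.
Source V1 fixes V_0 = 24 V.
KCL at each unknown node (sum of currents leaving = 0; resistances in Ω):
  Node 1: (V_1 - 24)/160 + (V_1 - V_2)/240 + (V_1 - V_4)/3000 = 0
  Node 2: (V_2 - V_1)/240 + (V_2 - 0)/12000 + (V_2 - V_4)/3600 = 0
  Node 4: (V_4 - V_1)/3000 + (V_4 - V_2)/3600 + (V_4 - 0)/180 = 0
Collecting terms (coefficients in siemens):
  0.01075·V_1 - 0.004167·V_2 - 0.0003333·V_4 = 0.15
  0.004528·V_2 - 0.004167·V_1 - 0.0002778·V_4 = 0
  0.006167·V_4 - 0.0003333·V_1 - 0.0002778·V_2 = 0
Solving these 3 simultaneous equations (Gaussian elimination) gives:
  V_1 = 21.87 V, V_2 = 20.25 V, V_4 = 2.094 V
The requested potential is V_4 = 2.094 V.

Final answer: V_4 = 2.094 V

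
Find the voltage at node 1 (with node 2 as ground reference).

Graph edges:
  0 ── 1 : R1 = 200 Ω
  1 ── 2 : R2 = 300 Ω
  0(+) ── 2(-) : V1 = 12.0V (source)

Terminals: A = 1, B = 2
Nodal analysis, taking node 2 as the 0 V reference.
Source V1 fixes V_0 = 12 V.
KCL at each unknown node (sum of currents leaving = 0; resistances in Ω):
  Node 1: (V_1 - 12)/200 + (V_1 - 0)/300 = 0
Collecting terms: 0.008333 × V_1 = 0.06  =>  V_1 = 7.2 V
The requested potential is V_1 = 7.2 V.

Final answer: V_1 = 7.2 V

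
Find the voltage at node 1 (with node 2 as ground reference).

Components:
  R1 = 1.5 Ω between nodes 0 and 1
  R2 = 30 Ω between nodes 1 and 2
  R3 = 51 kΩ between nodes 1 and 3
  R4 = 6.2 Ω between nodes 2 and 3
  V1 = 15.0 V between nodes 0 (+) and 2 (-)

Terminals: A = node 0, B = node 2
Nodal analysis, taking node 2 as the 0 V reference.
Source V1 fixes V_0 = 15 V.
KCL at each unknown node (sum of currents leaving = 0; resistances in Ω):
  Node 1: (V_1 - 15)/1.5 + (V_1 - 0)/30 + (V_1 - V_3)/51000 = 0
  Node 3: (V_3 - V_1)/51000 + (V_3 - 0)/6.2 = 0
Collecting terms (coefficients in siemens):
  0.7·V_1 - 0.00001961·V_3 = 10
  0.1613·V_3 - 0.00001961·V_1 = 0
Determinant D = (0.7)(0.1613) - (-0.00001961)(-0.00001961) = 0.1129
V_1 = [(10)(0.1613) - (-0.00001961)(0)]/D = 14.29 V
V_3 = [(0.7)(0) - (10)(-0.00001961)]/D = 0.001736 V
The requested potential is V_1 = 14.29 V.

Final answer: V_1 = 14.29 V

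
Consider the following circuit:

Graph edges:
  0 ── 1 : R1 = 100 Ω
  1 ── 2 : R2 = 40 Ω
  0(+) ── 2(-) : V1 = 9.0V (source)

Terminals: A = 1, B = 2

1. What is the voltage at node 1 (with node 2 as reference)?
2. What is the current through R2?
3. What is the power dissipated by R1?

Nodal analysis, taking node 2 as the 0 V reference.
Source V1 fixes V_0 = 9 V.
KCL at each unknown node (sum of currents leaving = 0; resistances in Ω):
  Node 1: (V_1 - 9)/100 + (V_1 - 0)/40 = 0
Collecting terms: 0.035 × V_1 = 0.09  =>  V_1 = 2.571 V
Part 1:
  Read off the nodal solution: V_1 = 2.571 V
Part 2:
  I_R2 = (V_1 - V_2)/R2 = (2.571 - 0)/40 = 0.06429 A
  Magnitude: I_R2 = 0.06429 A
Part 3:
  I_R1 = (V_0 - V_1)/R1 = (9 - 2.571)/100 = 0.06429 A
  P_R1 = I_R1² × R1 = (0.06429)² × 100 = 0.4133 W

Final answers:
1. V_1 = 2.571 V
2. I_R2 = 0.06429 A
3. P_R1 = 0.4133 W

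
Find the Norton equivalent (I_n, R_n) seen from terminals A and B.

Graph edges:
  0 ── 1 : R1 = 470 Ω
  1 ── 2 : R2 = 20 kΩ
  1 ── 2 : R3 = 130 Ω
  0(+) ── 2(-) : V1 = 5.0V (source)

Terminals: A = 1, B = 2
Find the Thévenin equivalent first; then I_n = V_th/R_th and R_n = R_th.
Step 1 — V_th is the open-circuit voltage V_A - V_B (nothing connected across the terminals).
Nodal analysis, taking node 2 as the 0 V reference.
Source V1 fixes V_0 = 5 V.
KCL at each unknown node (sum of currents leaving = 0; resistances in Ω):
  Node 1: (V_1 - 5)/470 + (V_1 - 0)/20000 + (V_1 - 0)/130 = 0
Collecting terms: 0.00987 × V_1 = 0.01064  =>  V_1 = 1.078 V
V_th = V_1 - V_2 = 1.078 - 0 = 1.078 V
Step 2 — R_th: zero the source — replace V1 by a short circuit (node 2 merges into node 0) — and find the resistance seen between A (node 1) and B (node 0).
Reduce the network between node 1 (A) and node 0 (B) by series/parallel combination:
  Rp1 = R1 ‖ R2 ‖ R3 (parallel, all between nodes 0 and 1) = 1/(1/470 + 1/20000 + 1/130) = 101.3 Ω
R_th = 101.3 Ω
I_n = V_th/R_th = 1.078/101.3 = 0.01064 A, and R_n = R_th = 101.3 Ω

Final answer: I_n = 0.01064 A, R_n = 101.3 Ω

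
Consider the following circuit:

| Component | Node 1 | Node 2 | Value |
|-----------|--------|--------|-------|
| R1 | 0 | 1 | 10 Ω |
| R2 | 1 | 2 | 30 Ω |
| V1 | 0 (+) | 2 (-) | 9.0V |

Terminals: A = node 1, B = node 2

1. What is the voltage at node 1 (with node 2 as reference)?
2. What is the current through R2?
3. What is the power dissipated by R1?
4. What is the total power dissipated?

Nodal analysis, taking node 2 as the 0 V reference.
Source V1 fixes V_0 = 9 V.
KCL at each unknown node (sum of currents leaving = 0; resistances in Ω):
  Node 1: (V_1 - 9)/10 + (V_1 - 0)/30 = 0
Collecting terms: 0.1333 × V_1 = 0.9  =>  V_1 = 6.75 V
Part 1:
  Read off the nodal solution: V_1 = 6.75 V
Part 2:
  I_R2 = (V_1 - V_2)/R2 = (6.75 - 0)/30 = 0.225 A
  Magnitude: I_R2 = 0.225 A
Part 3:
  I_R1 = (V_0 - V_1)/R1 = (9 - 6.75)/10 = 0.225 A
  P_R1 = I_R1² × R1 = (0.225)² × 10 = 0.5062 W
Part 4:
  Power in each resistor, P = (ΔV)²/R:
    P_R1 = (9 - 6.75)²/10 = 0.5062 W
    P_R2 = (6.75 - 0)²/30 = 1.519 W
  P_total = P_R1 + P_R2 = 2.025 W

Final answers:
1. V_1 = 6.75 V
2. I_R2 = 0.225 A
3. P_R1 = 0.5062 W
4. P_total = 2.025 W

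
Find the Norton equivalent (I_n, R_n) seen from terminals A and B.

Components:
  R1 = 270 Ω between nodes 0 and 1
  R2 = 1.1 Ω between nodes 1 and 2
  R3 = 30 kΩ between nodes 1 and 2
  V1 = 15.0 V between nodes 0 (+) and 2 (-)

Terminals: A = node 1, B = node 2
Find the Thévenin equivalent first; then I_n = V_th/R_th and R_n = R_th.
Step 1 — V_th is the open-circuit voltage V_A - V_B (nothing connected across the terminals).
Nodal analysis, taking node 2 as the 0 V reference.
Source V1 fixes V_0 = 15 V.
KCL at each unknown node (sum of currents leaving = 0; resistances in Ω):
  Node 1: (V_1 - 15)/270 + (V_1 - 0)/1.1 + (V_1 - 0)/30000 = 0
Collecting terms: 0.9128 × V_1 = 0.05556  =>  V_1 = 0.06086 V
V_th = V_1 - V_2 = 0.06086 - 0 = 0.06086 V
Step 2 — R_th: zero the source — replace V1 by a short circuit (node 2 merges into node 0) — and find the resistance seen between A (node 1) and B (node 0).
Reduce the network between node 1 (A) and node 0 (B) by series/parallel combination:
  Rp1 = R1 ‖ R2 ‖ R3 (parallel, all between nodes 0 and 1) = 1/(1/270 + 1/1.1 + 1/30000) = 1.095 Ω
R_th = 1.095 Ω
I_n = V_th/R_th = 0.06086/1.095 = 0.05556 A, and R_n = R_th = 1.095 Ω

Final answer: I_n = 0.05556 A, R_n = 1.095 Ω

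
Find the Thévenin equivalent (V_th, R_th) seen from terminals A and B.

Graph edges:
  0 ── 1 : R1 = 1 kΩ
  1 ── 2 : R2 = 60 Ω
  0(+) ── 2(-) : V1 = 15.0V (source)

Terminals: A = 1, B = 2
Step 1 — V_th is the open-circuit voltage V_A - V_B (nothing connected across the terminals).
Nodal analysis, taking node 2 as the 0 V reference.
Source V1 fixes V_0 = 15 V.
KCL at each unknown node (sum of currents leaving = 0; resistances in Ω):
  Node 1: (V_1 - 15)/1000 + (V_1 - 0)/60 = 0
Collecting terms: 0.01767 × V_1 = 0.015  =>  V_1 = 0.8491 V
V_th = V_1 - V_2 = 0.8491 - 0 = 0.8491 V
Step 2 — R_th: zero the source — replace V1 by a short circuit (node 2 merges into node 0) — and find the resistance seen between A (node 1) and B (node 0).
Reduce the network between node 1 (A) and node 0 (B) by series/parallel combination:
  Rp1 = R1 ‖ R2 (parallel, both between nodes 0 and 1) = 1/(1/1000 + 1/60) = 56.6 Ω
R_th = 56.6 Ω

Final answer: V_th = 0.8491 V, R_th = 56.6 Ω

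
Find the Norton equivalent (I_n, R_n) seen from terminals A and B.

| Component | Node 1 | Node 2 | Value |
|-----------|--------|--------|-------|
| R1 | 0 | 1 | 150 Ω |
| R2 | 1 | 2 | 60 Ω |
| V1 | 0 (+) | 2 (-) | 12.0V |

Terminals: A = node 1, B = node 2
Find the Thévenin equivalent first; then I_n = V_th/R_th and R_n = R_th.
Step 1 — V_th is the open-circuit voltage V_A - V_B (nothing connected across the terminals).
Nodal analysis, taking node 2 as the 0 V reference.
Source V1 fixes V_0 = 12 V.
KCL at each unknown node (sum of currents leaving = 0; resistances in Ω):
  Node 1: (V_1 - 12)/150 + (V_1 - 0)/60 = 0
Collecting terms: 0.02333 × V_1 = 0.08  =>  V_1 = 3.429 V
V_th = V_1 - V_2 = 3.429 - 0 = 3.429 V
Step 2 — R_th: zero the source — replace V1 by a short circuit (node 2 merges into node 0) — and find the resistance seen between A (node 1) and B (node 0).
Reduce the network between node 1 (A) and node 0 (B) by series/parallel combination:
  Rp1 = R1 ‖ R2 (parallel, both between nodes 0 and 1) = 1/(1/150 + 1/60) = 42.86 Ω
R_th = 42.86 Ω
I_n = V_th/R_th = 3.429/42.86 = 0.08 A, and R_n = R_th = 42.86 Ω

Final answer: I_n = 0.08 A, R_n = 42.86 Ω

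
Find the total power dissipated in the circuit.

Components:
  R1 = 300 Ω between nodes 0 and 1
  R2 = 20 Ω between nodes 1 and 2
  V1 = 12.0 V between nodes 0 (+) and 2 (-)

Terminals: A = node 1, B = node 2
Nodal analysis, taking node 2 as the 0 V reference.
Source V1 fixes V_0 = 12 V.
KCL at each unknown node (sum of currents leaving = 0; resistances in Ω):
  Node 1: (V_1 - 12)/300 + (V_1 - 0)/20 = 0
Collecting terms: 0.05333 × V_1 = 0.04  =>  V_1 = 0.75 V
Power in each resistor, P = (ΔV)²/R:
  P_R1 = (12 - 0.75)²/300 = 0.4219 W
  P_R2 = (0.75 - 0)²/20 = 0.02813 W
P_total = P_R1 + P_R2 = 0.45 W

Final answer: 0.45 W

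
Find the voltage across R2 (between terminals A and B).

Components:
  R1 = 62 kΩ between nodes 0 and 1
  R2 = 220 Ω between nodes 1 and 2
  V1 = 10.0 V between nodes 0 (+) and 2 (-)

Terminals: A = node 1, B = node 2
R1 and R2 are in series across V1 (node 0 → node 1 → node 2), and the output A–B is taken across R2, so this is a voltage divider.
Series current: I = V1/(R1 + R2) = 10/(62000 + 220) = 10/62220 = 0.0001607 A
V_R2 = I × R2 = V1 × R2/(R1 + R2) = 10 × 220/62220 = 0.03536 V

Final answer: 0.03536 V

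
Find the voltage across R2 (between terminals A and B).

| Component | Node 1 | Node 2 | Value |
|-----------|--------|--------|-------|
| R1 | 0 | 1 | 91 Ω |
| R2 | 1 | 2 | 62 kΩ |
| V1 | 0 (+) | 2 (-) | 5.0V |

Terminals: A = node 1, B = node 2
R1 and R2 are in series across V1 (node 0 → node 1 → node 2), and the output A–B is taken across R2, so this is a voltage divider.
Series current: I = V1/(R1 + R2) = 5/(91 + 62000) = 5/62090 = 0.00008053 A
V_R2 = I × R2 = V1 × R2/(R1 + R2) = 5 × 62000/62090 = 4.993 V

Final answer: 4.993 V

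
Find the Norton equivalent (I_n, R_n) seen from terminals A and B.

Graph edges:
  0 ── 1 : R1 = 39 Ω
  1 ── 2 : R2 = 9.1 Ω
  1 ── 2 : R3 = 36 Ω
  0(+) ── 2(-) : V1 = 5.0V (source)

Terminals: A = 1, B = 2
Find the Thévenin equivalent first; then I_n = V_th/R_th and R_n = R_th.
Step 1 — V_th is the open-circuit voltage V_A - V_B (nothing connected across the terminals).
Nodal analysis, taking node 2 as the 0 V reference.
Source V1 fixes V_0 = 5 V.
KCL at each unknown node (sum of currents leaving = 0; resistances in Ω):
  Node 1: (V_1 - 5)/39 + (V_1 - 0)/9.1 + (V_1 - 0)/36 = 0
Collecting terms: 0.1633 × V_1 = 0.1282  =>  V_1 = 0.785 V
V_th = V_1 - V_2 = 0.785 - 0 = 0.785 V
Step 2 — R_th: zero the source — replace V1 by a short circuit (node 2 merges into node 0) — and find the resistance seen between A (node 1) and B (node 0).
Reduce the network between node 1 (A) and node 0 (B) by series/parallel combination:
  Rp1 = R1 ‖ R2 ‖ R3 (parallel, all between nodes 0 and 1) = 1/(1/39 + 1/9.1 + 1/36) = 6.123 Ω
R_th = 6.123 Ω
I_n = V_th/R_th = 0.785/6.123 = 0.1282 A, and R_n = R_th = 6.123 Ω

Final answer: I_n = 0.1282 A, R_n = 6.123 Ω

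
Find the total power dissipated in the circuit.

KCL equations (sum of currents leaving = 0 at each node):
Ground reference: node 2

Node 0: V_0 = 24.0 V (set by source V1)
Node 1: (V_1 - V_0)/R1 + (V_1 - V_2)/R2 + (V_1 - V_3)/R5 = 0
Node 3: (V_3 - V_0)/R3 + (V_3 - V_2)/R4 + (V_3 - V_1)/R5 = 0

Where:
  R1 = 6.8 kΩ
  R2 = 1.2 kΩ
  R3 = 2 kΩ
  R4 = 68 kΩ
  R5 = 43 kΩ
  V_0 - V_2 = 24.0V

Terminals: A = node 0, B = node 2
Nodal analysis, taking node 2 as the 0 V reference.
Source V1 fixes V_0 = 24 V.
KCL at each unknown node (sum of currents leaving = 0; resistances in Ω):
  Node 1: (V_1 - 24)/6800 + (V_1 - 0)/1200 + (V_1 - V_3)/43000 = 0
  Node 3: (V_3 - 24)/2000 + (V_3 - 0)/68000 + (V_3 - V_1)/43000 = 0
Collecting terms (coefficients in siemens):
  0.001004·V_1 - 0.00002326·V_3 = 0.003529
  0.000538·V_3 - 0.00002326·V_1 = 0.012
Determinant D = (0.001004)(0.000538) - (-0.00002326)(-0.00002326) = 0.0000005394
V_1 = [(0.003529)(0.000538) - (-0.00002326)(0.012)]/D = 4.037 V
V_3 = [(0.001004)(0.012) - (0.003529)(-0.00002326)]/D = 22.48 V
Power in each resistor, P = (ΔV)²/R:
  P_R1 = (24 - 4.037)²/6800 = 0.0586 W
  P_R2 = (4.037 - 0)²/1200 = 0.01358 W
  P_R3 = (24 - 22.48)²/2000 = 0.001154 W
  P_R4 = (0 - 22.48)²/68000 = 0.007432 W
  P_R5 = (4.037 - 22.48)²/43000 = 0.007911 W
P_total = P_R1 + P_R2 + P_R3 + P_R4 + P_R5 = 0.08868 W

Final answer: 0.08868 W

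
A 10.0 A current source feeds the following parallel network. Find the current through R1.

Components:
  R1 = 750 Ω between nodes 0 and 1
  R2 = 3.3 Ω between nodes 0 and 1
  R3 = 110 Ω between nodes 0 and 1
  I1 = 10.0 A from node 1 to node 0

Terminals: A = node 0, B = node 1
All resistors sit directly between nodes 0 and 1, so they are in parallel and share one voltage V; the full source current 10 A splits among them.
1/R_par = 1/750 + 1/3.3 + 1/110 = 0.3135 S  =>  R_par = 3.19 Ω
V = I × R_par = 10 × 3.19 = 31.9 V
I_R1 = V/R1 = 31.9/750 = 0.04254 A

Final answer: 0.04254 A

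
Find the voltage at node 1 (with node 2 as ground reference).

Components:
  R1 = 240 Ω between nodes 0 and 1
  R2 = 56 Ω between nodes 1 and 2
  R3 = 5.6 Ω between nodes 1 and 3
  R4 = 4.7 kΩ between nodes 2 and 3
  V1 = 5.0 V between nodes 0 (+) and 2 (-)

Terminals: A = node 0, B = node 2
Nodal analysis, taking node 2 as the 0 V reference.
Source V1 fixes V_0 = 5 V.
KCL at each unknown node (sum of currents leaving = 0; resistances in Ω):
  Node 1: (V_1 - 5)/240 + (V_1 - 0)/56 + (V_1 - V_3)/5.6 = 0
  Node 3: (V_3 - V_1)/5.6 + (V_3 - 0)/4700 = 0
Collecting terms (coefficients in siemens):
  0.2006·V_1 - 0.1786·V_3 = 0.02083
  0.1788·V_3 - 0.1786·V_1 = 0
Determinant D = (0.2006)(0.1788) - (-0.1786)(-0.1786) = 0.003976
V_1 = [(0.02083)(0.1788) - (-0.1786)(0)]/D = 0.9369 V
V_3 = [(0.2006)(0) - (0.02083)(-0.1786)]/D = 0.9358 V
The requested potential is V_1 = 0.9369 V.

Final answer: V_1 = 0.9369 V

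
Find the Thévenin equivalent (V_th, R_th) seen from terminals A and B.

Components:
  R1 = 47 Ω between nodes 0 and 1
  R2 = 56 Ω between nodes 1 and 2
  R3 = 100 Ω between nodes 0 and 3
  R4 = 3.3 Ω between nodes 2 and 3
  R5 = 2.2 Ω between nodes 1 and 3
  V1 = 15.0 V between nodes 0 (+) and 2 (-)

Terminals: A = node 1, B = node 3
Step 1 — V_th is the open-circuit voltage V_A - V_B (nothing connected across the terminals).
Nodal analysis, taking node 2 as the 0 V reference.
Source V1 fixes V_0 = 15 V.
KCL at each unknown node (sum of currents leaving = 0; resistances in Ω):
  Node 1: (V_1 - 15)/47 + (V_1 - 0)/56 + (V_1 - V_3)/2.2 = 0
  Node 3: (V_3 - 15)/100 + (V_3 - 0)/3.3 + (V_3 - V_1)/2.2 = 0
Collecting terms (coefficients in siemens):
  0.4937·V_1 - 0.4545·V_3 = 0.3191
  0.7676·V_3 - 0.4545·V_1 = 0.15
Determinant D = (0.4937)(0.7676) - (-0.4545)(-0.4545) = 0.1723
V_1 = [(0.3191)(0.7676) - (-0.4545)(0.15)]/D = 1.817 V
V_3 = [(0.4937)(0.15) - (0.3191)(-0.4545)]/D = 1.272 V
V_th = V_1 - V_3 = 1.817 - 1.272 = 0.5457 V
Step 2 — R_th: zero the source — replace V1 by a short circuit (node 2 merges into node 0) — and find the resistance seen between A (node 1) and B (node 3).
Reduce the network between node 1 (A) and node 3 (B) by series/parallel combination:
  Rp1 = R1 ‖ R2 (parallel, both between nodes 0 and 1) = 1/(1/47 + 1/56) = 25.55 Ω
  Rp2 = R3 ‖ R4 (parallel, both between nodes 0 and 3) = 1/(1/100 + 1/3.3) = 3.195 Ω
  Rs1 = Rp1 + Rp2 (series, joined only at node 0) = 25.55 + 3.195 = 28.75 Ω
  Rp3 = R5 ‖ Rs1 (parallel, both between nodes 1 and 3) = 1/(1/2.2 + 1/28.75) = 2.044 Ω
R_th = 2.044 Ω

Final answer: V_th = 0.5457 V, R_th = 2.044 Ω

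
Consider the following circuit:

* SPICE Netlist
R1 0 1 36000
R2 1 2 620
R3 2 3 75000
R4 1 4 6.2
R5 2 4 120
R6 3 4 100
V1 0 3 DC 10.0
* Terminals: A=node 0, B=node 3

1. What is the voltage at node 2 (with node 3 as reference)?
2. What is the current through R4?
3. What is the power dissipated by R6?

Nodal analysis, taking node 3 as the 0 V reference.
Source V1 fixes V_0 = 10 V.
KCL at each unknown node (sum of currents leaving = 0; resistances in Ω):
  Node 1: (V_1 - 10)/36000 + (V_1 - V_2)/620 + (V_1 - V_4)/6.2 = 0
  Node 2: (V_2 - V_1)/620 + (V_2 - 0)/75000 + (V_2 - V_4)/120 = 0
  Node 4: (V_4 - V_1)/6.2 + (V_4 - V_2)/120 + (V_4 - 0)/100 = 0
Collecting terms (coefficients in siemens):
  0.1629·V_1 - 0.001613·V_2 - 0.1613·V_4 = 0.0002778
  0.00996·V_2 - 0.001613·V_1 - 0.008333·V_4 = 0
  0.1796·V_4 - 0.1613·V_1 - 0.008333·V_2 = 0
Solving these 3 simultaneous equations (Gaussian elimination) gives:
  V_1 = 0.02936 V, V_2 = 0.0279 V, V_4 = 0.02766 V
Part 1:
  Read off the nodal solution: V_2 = 0.0279 V
Part 2:
  I_R4 = (V_1 - V_4)/R4 = (0.02936 - 0.02766)/6.2 = 0.0002746 A
  Magnitude: I_R4 = 0.0002746 A
Part 3:
  I_R6 = (V_3 - V_4)/R6 = (0 - 0.02766)/100 = -0.0002766 A
  P_R6 = I_R6² × R6 = (-0.0002766)² × 100 = 0.00000765 W

Final answers:
1. V_2 = 0.0279 V
2. I_R4 = 0.0002746 A
3. P_R6 = 7.65e-06 W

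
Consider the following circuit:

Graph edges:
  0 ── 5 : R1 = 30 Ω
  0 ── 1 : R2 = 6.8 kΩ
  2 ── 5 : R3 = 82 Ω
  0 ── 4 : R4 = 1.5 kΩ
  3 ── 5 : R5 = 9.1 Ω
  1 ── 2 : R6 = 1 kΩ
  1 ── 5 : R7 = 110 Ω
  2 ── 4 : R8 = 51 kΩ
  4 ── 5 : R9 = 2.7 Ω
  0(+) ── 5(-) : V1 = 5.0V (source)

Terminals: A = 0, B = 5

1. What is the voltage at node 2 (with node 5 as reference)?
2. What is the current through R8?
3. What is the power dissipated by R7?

Nodal analysis, taking node 5 as the 0 V reference.
Source V1 fixes V_0 = 5 V.
KCL at each unknown node (sum of currents leaving = 0; resistances in Ω):
  Node 1: (V_1 - 5)/6800 + (V_1 - V_2)/1000 + (V_1 - 0)/110 = 0
  Node 2: (V_2 - 0)/82 + (V_2 - V_1)/1000 + (V_2 - V_4)/51000 = 0
  Node 3: (V_3 - 0)/9.1 = 0
  Node 4: (V_4 - 5)/1500 + (V_4 - V_2)/51000 + (V_4 - 0)/2.7 = 0
Collecting terms (coefficients in siemens):
  0.01024·V_1 - 0.001·V_2 = 0.0007353
  0.01321·V_2 - 0.001·V_1 - 0.00001961·V_4 = 0
  0.1099·V_3 = 0
  0.3711·V_4 - 0.00001961·V_2 = 0.003333
Solving these 4 simultaneous equations (Gaussian elimination) gives:
  V_1 = 0.07236 V, V_2 = 0.005489 V, V_3 = 0 V, V_4 = 0.008984 V
Part 1:
  Read off the nodal solution: V_2 = 0.005489 V
Part 2:
  I_R8 = (V_2 - V_4)/R8 = (0.005489 - 0.008984)/51000 = -0.00000006853 A
  Magnitude: I_R8 = 0.00000006853 A
Part 3:
  I_R7 = (V_1 - V_5)/R7 = (0.07236 - 0)/110 = 0.0006578 A
  P_R7 = I_R7² × R7 = (0.0006578)² × 110 = 0.0000476 W

Final answers:
1. V_2 = 0.005489 V
2. I_R8 = 6.853e-08 A
3. P_R7 = 4.76e-05 W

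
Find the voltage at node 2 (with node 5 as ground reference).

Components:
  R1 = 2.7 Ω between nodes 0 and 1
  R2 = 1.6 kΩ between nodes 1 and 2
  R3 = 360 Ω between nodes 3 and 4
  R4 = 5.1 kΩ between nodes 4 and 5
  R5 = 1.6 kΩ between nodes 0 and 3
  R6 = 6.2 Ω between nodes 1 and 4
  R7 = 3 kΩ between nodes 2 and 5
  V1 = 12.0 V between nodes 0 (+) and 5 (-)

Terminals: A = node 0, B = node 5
Nodal analysis, taking node 5 as the 0 V reference.
Source V1 fixes V_0 = 12 V.
KCL at each unknown node (sum of currents leaving = 0; resistances in Ω):
  Node 1: (V_1 - 12)/2.7 + (V_1 - V_2)/1600 + (V_1 - V_4)/6.2 = 0
  Node 2: (V_2 - V_1)/1600 + (V_2 - 0)/3000 = 0
  Node 3: (V_3 - V_4)/360 + (V_3 - 12)/1600 = 0
  Node 4: (V_4 - V_3)/360 + (V_4 - 0)/5100 + (V_4 - V_1)/6.2 = 0
Collecting terms (coefficients in siemens):
  0.5323·V_1 - 0.000625·V_2 - 0.1613·V_4 = 4.444
  0.0009583·V_2 - 0.000625·V_1 = 0
  0.003403·V_3 - 0.002778·V_4 = 0.0075
  0.1643·V_4 - 0.1613·V_1 - 0.002778·V_3 = 0
Solving these 4 simultaneous equations (Gaussian elimination) gives:
  V_1 = 11.99 V, V_2 = 7.817 V, V_3 = 11.98 V, V_4 = 11.97 V
The requested potential is V_2 = 7.817 V.

Final answer: V_2 = 7.817 V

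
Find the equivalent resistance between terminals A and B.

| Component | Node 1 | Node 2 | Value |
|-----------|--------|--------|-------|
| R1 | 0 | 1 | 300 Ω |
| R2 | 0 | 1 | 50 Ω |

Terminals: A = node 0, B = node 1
Reduce the network between node 0 (A) and node 1 (B) by series/parallel combination:
  Rp1 = R1 ‖ R2 (parallel, both between nodes 0 and 1) = 1/(1/300 + 1/50) = 42.86 Ω
R_eq = 42.86 Ω

Final answer: 42.86 Ω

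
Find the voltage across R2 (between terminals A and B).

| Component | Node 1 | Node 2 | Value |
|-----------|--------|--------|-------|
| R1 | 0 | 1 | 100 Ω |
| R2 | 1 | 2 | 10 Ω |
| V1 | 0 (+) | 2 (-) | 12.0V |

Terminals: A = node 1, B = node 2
R1 and R2 are in series across V1 (node 0 → node 1 → node 2), and the output A–B is taken across R2, so this is a voltage divider.
Series current: I = V1/(R1 + R2) = 12/(100 + 10) = 12/110 = 0.1091 A
V_R2 = I × R2 = V1 × R2/(R1 + R2) = 12 × 10/110 = 1.091 V

Final answer: 1.091 V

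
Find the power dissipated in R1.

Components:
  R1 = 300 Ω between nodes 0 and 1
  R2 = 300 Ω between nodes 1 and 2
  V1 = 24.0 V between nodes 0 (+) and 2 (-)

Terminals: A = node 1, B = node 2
Nodal analysis, taking node 2 as the 0 V reference.
Source V1 fixes V_0 = 24 V.
KCL at each unknown node (sum of currents leaving = 0; resistances in Ω):
  Node 1: (V_1 - 24)/300 + (V_1 - 0)/300 = 0
Collecting terms: 0.006667 × V_1 = 0.08  =>  V_1 = 12 V
I_R1 = (V_0 - V_1)/R1 = (24 - 12)/300 = 0.04 A
P_R1 = I_R1² × R1 = (0.04)² × 300 = 0.48 W

Final answer: 0.48 W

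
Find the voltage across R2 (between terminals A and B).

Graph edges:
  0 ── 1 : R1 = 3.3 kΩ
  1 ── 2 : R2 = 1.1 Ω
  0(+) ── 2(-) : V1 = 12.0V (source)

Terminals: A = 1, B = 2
R1 and R2 are in series across V1 (node 0 → node 1 → node 2), and the output A–B is taken across R2, so this is a voltage divider.
Series current: I = V1/(R1 + R2) = 12/(3300 + 1.1) = 12/3301 = 0.003635 A
V_R2 = I × R2 = V1 × R2/(R1 + R2) = 12 × 1.1/3301 = 0.003999 V

Final answer: 0.003999 V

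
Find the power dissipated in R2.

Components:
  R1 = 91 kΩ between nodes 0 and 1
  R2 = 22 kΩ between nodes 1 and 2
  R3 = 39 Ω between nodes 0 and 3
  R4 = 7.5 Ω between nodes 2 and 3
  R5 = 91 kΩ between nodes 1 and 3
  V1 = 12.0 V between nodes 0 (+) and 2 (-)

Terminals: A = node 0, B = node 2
Nodal analysis, taking node 2 as the 0 V reference.
Source V1 fixes V_0 = 12 V.
KCL at each unknown node (sum of currents leaving = 0; resistances in Ω):
  Node 1: (V_1 - 12)/91000 + (V_1 - 0)/22000 + (V_1 - V_3)/91000 = 0
  Node 3: (V_3 - 12)/39 + (V_3 - 0)/7.5 + (V_3 - V_1)/91000 = 0
Collecting terms (coefficients in siemens):
  0.00006743·V_1 - 0.00001099·V_3 = 0.0001319
  0.159·V_3 - 0.00001099·V_1 = 0.3077
Determinant D = (0.00006743)(0.159) - (-0.00001099)(-0.00001099) = 0.00001072
V_1 = [(0.0001319)(0.159) - (-0.00001099)(0.3077)]/D = 2.271 V
V_3 = [(0.00006743)(0.3077) - (0.0001319)(-0.00001099)]/D = 1.936 V
I_R2 = (V_1 - V_2)/R2 = (2.271 - 0)/22000 = 0.0001032 A
P_R2 = I_R2² × R2 = (0.0001032)² × 22000 = 0.0002344 W

Final answer: 0.0002344 W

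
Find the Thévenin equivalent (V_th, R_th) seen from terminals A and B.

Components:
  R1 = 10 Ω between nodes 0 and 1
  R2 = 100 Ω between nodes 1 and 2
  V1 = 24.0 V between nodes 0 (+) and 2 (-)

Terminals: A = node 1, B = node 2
Step 1 — V_th is the open-circuit voltage V_A - V_B (nothing connected across the terminals).
Nodal analysis, taking node 2 as the 0 V reference.
Source V1 fixes V_0 = 24 V.
KCL at each unknown node (sum of currents leaving = 0; resistances in Ω):
  Node 1: (V_1 - 24)/10 + (V_1 - 0)/100 = 0
Collecting terms: 0.11 × V_1 = 2.4  =>  V_1 = 21.82 V
V_th = V_1 - V_2 = 21.82 - 0 = 21.82 V
Step 2 — R_th: zero the source — replace V1 by a short circuit (node 2 merges into node 0) — and find the resistance seen between A (node 1) and B (node 0).
Reduce the network between node 1 (A) and node 0 (B) by series/parallel combination:
  Rp1 = R1 ‖ R2 (parallel, both between nodes 0 and 1) = 1/(1/10 + 1/100) = 9.091 Ω
R_th = 9.091 Ω

Final answer: V_th = 21.82 V, R_th = 9.091 Ω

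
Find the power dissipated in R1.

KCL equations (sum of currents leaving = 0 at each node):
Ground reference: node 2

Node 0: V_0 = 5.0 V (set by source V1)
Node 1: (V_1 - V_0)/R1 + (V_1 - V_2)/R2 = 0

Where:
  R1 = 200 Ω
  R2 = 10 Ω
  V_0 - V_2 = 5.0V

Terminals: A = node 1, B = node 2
Nodal analysis, taking node 2 as the 0 V reference.
Source V1 fixes V_0 = 5 V.
KCL at each unknown node (sum of currents leaving = 0; resistances in Ω):
  Node 1: (V_1 - 5)/200 + (V_1 - 0)/10 = 0
Collecting terms: 0.105 × V_1 = 0.025  =>  V_1 = 0.2381 V
I_R1 = (V_0 - V_1)/R1 = (5 - 0.2381)/200 = 0.02381 A
P_R1 = I_R1² × R1 = (0.02381)² × 200 = 0.1134 W

Final answer: 0.1134 W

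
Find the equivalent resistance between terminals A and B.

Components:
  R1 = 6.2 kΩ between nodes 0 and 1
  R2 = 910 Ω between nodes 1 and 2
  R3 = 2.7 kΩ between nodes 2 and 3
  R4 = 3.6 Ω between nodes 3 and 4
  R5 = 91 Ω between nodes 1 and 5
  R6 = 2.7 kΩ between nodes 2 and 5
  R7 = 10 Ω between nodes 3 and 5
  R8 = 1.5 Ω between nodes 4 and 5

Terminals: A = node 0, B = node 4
The network is not a plain series/parallel combination. Inject a 1 A test current into terminal A (node 0) and return it from terminal B (node 4); then R_eq = V_A / (1 A).
Nodal analysis, taking node 4 as the 0 V reference.
Current source I_test pushes 1 A into node 0 and draws it out of node 4.
KCL at each unknown node (sum of currents leaving = 0; resistances in Ω):
  Node 0: (V_0 - V_1)/6200 - 1 = 0
  Node 1: (V_1 - V_0)/6200 + (V_1 - V_2)/910 + (V_1 - V_5)/91 = 0
  Node 2: (V_2 - V_1)/910 + (V_2 - V_3)/2700 + (V_2 - V_5)/2700 = 0
  Node 3: (V_3 - V_2)/2700 + (V_3 - 0)/3.6 + (V_3 - V_5)/10 = 0
  Node 5: (V_5 - V_1)/91 + (V_5 - V_2)/2700 + (V_5 - V_3)/10 + (V_5 - 0)/1.5 = 0
Collecting terms (coefficients in siemens):
  0.0001613·V_0 - 0.0001613·V_1 = 1
  0.01225·V_1 - 0.0001613·V_0 - 0.001099·V_2 - 0.01099·V_5 = 0
  0.00184·V_2 - 0.001099·V_1 - 0.0003704·V_3 - 0.0003704·V_5 = 0
  0.3781·V_3 - 0.0003704·V_2 - 0.1·V_5 = 0
  0.778·V_5 - 0.01099·V_1 - 0.0003704·V_2 - 0.1·V_3 = 0
Solving these 5 simultaneous equations (Gaussian elimination) gives:
  V_0 = 6289 V, V_1 = 88.79 V, V_2 = 53.39 V, V_3 = 0.4044 V
  V_5 = 1.331 V
R_eq = V_0 / 1 A = 6289 Ω = 6.289 kΩ

Final answer: 6.289 kΩ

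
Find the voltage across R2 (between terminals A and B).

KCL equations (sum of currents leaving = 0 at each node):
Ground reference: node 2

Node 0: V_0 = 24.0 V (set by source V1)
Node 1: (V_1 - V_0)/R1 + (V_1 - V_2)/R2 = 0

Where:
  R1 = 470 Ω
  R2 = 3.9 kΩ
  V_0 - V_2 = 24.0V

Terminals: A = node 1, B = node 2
R1 and R2 are in series across V1 (node 0 → node 1 → node 2), and the output A–B is taken across R2, so this is a voltage divider.
Series current: I = V1/(R1 + R2) = 24/(470 + 3900) = 24/4370 = 0.005492 A
V_R2 = I × R2 = V1 × R2/(R1 + R2) = 24 × 3900/4370 = 21.42 V

Final answer: 21.42 V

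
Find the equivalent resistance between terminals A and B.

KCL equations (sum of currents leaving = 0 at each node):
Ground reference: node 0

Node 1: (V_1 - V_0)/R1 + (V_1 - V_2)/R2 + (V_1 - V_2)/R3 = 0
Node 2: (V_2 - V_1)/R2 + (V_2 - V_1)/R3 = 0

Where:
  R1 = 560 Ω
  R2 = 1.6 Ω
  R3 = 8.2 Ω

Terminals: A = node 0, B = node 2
Reduce the network between node 0 (A) and node 2 (B) by series/parallel combination:
  Rp1 = R2 ‖ R3 (parallel, both between nodes 1 and 2) = 1/(1/1.6 + 1/8.2) = 1.339 Ω
  Rs1 = R1 + Rp1 (series, joined only at node 1) = 560 + 1.339 = 561.3 Ω
R_eq = 561.3 Ω

Final answer: 561.3 Ω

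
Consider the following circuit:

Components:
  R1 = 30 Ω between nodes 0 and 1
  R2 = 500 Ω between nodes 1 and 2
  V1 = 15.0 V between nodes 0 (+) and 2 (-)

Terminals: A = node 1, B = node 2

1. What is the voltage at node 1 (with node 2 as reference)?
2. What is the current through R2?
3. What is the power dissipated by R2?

Nodal analysis, taking node 2 as the 0 V reference.
Source V1 fixes V_0 = 15 V.
KCL at each unknown node (sum of currents leaving = 0; resistances in Ω):
  Node 1: (V_1 - 15)/30 + (V_1 - 0)/500 = 0
Collecting terms: 0.03533 × V_1 = 0.5  =>  V_1 = 14.15 V
Part 1:
  Read off the nodal solution: V_1 = 14.15 V
Part 2:
  I_R2 = (V_1 - V_2)/R2 = (14.15 - 0)/500 = 0.0283 A
  Magnitude: I_R2 = 0.0283 A
Part 3:
  I_R2 = (V_1 - V_2)/R2 = (14.15 - 0)/500 = 0.0283 A
  P_R2 = I_R2² × R2 = (0.0283)² × 500 = 0.4005 W

Final answers:
1. V_1 = 14.15 V
2. I_R2 = 0.0283 A
3. P_R2 = 0.4005 W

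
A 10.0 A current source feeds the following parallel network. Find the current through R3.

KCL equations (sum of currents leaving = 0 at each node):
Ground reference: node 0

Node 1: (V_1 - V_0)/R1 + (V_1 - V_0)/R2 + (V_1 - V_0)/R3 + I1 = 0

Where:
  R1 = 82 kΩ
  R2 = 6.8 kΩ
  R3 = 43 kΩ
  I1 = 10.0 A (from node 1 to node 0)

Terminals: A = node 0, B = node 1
All resistors sit directly between nodes 0 and 1, so they are in parallel and share one voltage V; the full source current 10 A splits among them.
1/R_par = 1/82000 + 1/6800 + 1/43000 = 0.0001825 S  =>  R_par = 5479 Ω
V = I × R_par = 10 × 5479 = 54790 V
I_R3 = V/R3 = 54790/43000 = 1.274 A

Final answer: 1.274 A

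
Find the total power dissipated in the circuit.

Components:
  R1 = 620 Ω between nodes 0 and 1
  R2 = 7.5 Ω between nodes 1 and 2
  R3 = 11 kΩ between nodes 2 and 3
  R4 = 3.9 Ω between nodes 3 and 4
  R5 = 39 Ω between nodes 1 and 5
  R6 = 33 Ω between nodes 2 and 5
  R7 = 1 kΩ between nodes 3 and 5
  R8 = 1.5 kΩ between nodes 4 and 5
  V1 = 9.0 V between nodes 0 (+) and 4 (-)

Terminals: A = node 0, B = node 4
Nodal analysis, taking node 4 as the 0 V reference.
Source V1 fixes V_0 = 9 V.
KCL at each unknown node (sum of currents leaving = 0; resistances in Ω):
  Node 1: (V_1 - 9)/620 + (V_1 - V_2)/7.5 + (V_1 - V_5)/39 = 0
  Node 2: (V_2 - V_1)/7.5 + (V_2 - V_3)/11000 + (V_2 - V_5)/33 = 0
  Node 3: (V_3 - V_2)/11000 + (V_3 - 0)/3.9 + (V_3 - V_5)/1000 = 0
  Node 5: (V_5 - V_1)/39 + (V_5 - V_2)/33 + (V_5 - V_3)/1000 + (V_5 - 0)/1500 = 0
Collecting terms (coefficients in siemens):
  0.1606·V_1 - 0.1333·V_2 - 0.02564·V_5 = 0.01452
  0.1637·V_2 - 0.1333·V_1 - 0.00009091·V_3 - 0.0303·V_5 = 0
  0.2575·V_3 - 0.00009091·V_2 - 0.001·V_5 = 0
  0.05761·V_5 - 0.02564·V_1 - 0.0303·V_2 - 0.001·V_3 = 0
Solving these 4 simultaneous equations (Gaussian elimination) gives:
  V_1 = 4.383 V, V_2 = 4.355 V, V_3 = 0.01801 V, V_5 = 4.242 V
Power in each resistor, P = (ΔV)²/R:
  P_R1 = (9 - 4.383)²/620 = 0.03438 W
  P_R2 = (4.383 - 4.355)²/7.5 = 0.0001092 W
  P_R3 = (4.355 - 0.01801)²/11000 = 0.00171 W
  P_R4 = (0.01801 - 0)²/3.9 = 0.00008318 W
  P_R5 = (4.383 - 4.242)²/39 = 0.0005138 W
  P_R6 = (4.355 - 4.242)²/33 = 0.0003865 W
  P_R7 = (0.01801 - 4.242)²/1000 = 0.01784 W
  P_R8 = (0 - 4.242)²/1500 = 0.012 W
P_total = P_R1 + P_R2 + P_R3 + P_R4 + P_R5 + P_R6 + P_R7 + P_R8 = 0.06701 W

Final answer: 0.06701 W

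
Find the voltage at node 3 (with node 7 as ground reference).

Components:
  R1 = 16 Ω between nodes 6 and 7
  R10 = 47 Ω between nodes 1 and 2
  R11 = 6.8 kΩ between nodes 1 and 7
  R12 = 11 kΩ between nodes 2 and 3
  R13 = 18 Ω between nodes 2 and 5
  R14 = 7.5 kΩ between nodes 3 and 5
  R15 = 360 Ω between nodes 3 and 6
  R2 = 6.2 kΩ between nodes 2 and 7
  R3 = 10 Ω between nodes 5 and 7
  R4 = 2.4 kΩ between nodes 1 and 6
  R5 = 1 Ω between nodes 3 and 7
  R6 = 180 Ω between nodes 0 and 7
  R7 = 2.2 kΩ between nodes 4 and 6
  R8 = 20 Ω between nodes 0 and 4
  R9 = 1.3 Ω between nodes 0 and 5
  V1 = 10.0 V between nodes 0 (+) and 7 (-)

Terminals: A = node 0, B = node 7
Nodal analysis, taking node 7 as the 0 V reference.
Source V1 fixes V_0 = 10 V.
KCL at each unknown node (sum of currents leaving = 0; resistances in Ω):
  Node 1: (V_1 - V_6)/2400 + (V_1 - V_2)/47 + (V_1 - 0)/6800 = 0
  Node 2: (V_2 - 0)/6200 + (V_2 - V_1)/47 + (V_2 - V_3)/11000 + (V_2 - V_5)/18 = 0
  Node 3: (V_3 - 0)/1 + (V_3 - V_2)/11000 + (V_3 - V_5)/7500 + (V_3 - V_6)/360 = 0
  Node 4: (V_4 - V_6)/2200 + (V_4 - 10)/20 = 0
  Node 5: (V_5 - 0)/10 + (V_5 - 10)/1.3 + (V_5 - V_2)/18 + (V_5 - V_3)/7500 = 0
  Node 6: (V_6 - 0)/16 + (V_6 - V_1)/2400 + (V_6 - V_4)/2200 + (V_6 - V_3)/360 = 0
Collecting terms (coefficients in siemens):
  0.02184·V_1 - 0.02128·V_2 - 0.0004167·V_6 = 0
  0.07708·V_2 - 0.02128·V_1 - 0.00009091·V_3 - 0.05556·V_5 = 0
  1.003·V_3 - 0.00009091·V_2 - 0.0001333·V_5 - 0.002778·V_6 = 0
  0.05045·V_4 - 0.0004545·V_6 = 0.5
  0.9249·V_5 - 0.05556·V_2 - 0.0001333·V_3 = 7.692
  0.06615·V_6 - 0.0004167·V_1 - 0.002778·V_3 - 0.0004545·V_4 = 0
Solving these 6 simultaneous equations (Gaussian elimination) gives:
  V_1 = 8.493 V, V_2 = 8.715 V, V_3 = 0.002302 V, V_4 = 9.911 V
  V_5 = 8.84 V, V_6 = 0.1217 V
The requested potential is V_3 = 0.002302 V.

Final answer: V_3 = 0.002302 V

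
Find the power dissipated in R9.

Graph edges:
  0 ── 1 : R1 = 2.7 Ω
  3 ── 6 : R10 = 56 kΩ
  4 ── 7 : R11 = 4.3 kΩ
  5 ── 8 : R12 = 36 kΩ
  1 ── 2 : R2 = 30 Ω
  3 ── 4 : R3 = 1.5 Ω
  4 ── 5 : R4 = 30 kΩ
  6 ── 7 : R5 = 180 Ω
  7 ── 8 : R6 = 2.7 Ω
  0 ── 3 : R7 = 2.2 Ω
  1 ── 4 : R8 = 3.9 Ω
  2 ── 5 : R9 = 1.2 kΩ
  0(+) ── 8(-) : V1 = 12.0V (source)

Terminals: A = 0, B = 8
Nodal analysis, taking node 8 as the 0 V reference.
Source V1 fixes V_0 = 12 V.
KCL at each unknown node (sum of currents leaving = 0; resistances in Ω):
  Node 1: (V_1 - 12)/2.7 + (V_1 - V_2)/30 + (V_1 - V_4)/3.9 = 0
  Node 2: (V_2 - V_1)/30 + (V_2 - V_5)/1200 = 0
  Node 3: (V_3 - V_4)/1.5 + (V_3 - 12)/2.2 + (V_3 - V_6)/56000 = 0
  Node 4: (V_4 - V_3)/1.5 + (V_4 - V_5)/30000 + (V_4 - V_1)/3.9 + (V_4 - V_7)/4300 = 0
  Node 5: (V_5 - V_4)/30000 + (V_5 - V_2)/1200 + (V_5 - 0)/36000 = 0
  Node 6: (V_6 - V_7)/180 + (V_6 - V_3)/56000 = 0
  Node 7: (V_7 - V_6)/180 + (V_7 - 0)/2.7 + (V_7 - V_4)/4300 = 0
Collecting terms (coefficients in siemens):
  0.6601·V_1 - 0.03333·V_2 - 0.2564·V_4 = 4.444
  0.03417·V_2 - 0.03333·V_1 - 0.0008333·V_5 = 0
  1.121·V_3 - 0.6667·V_4 - 0.00001786·V_6 = 5.455
  0.9233·V_4 - 0.2564·V_1 - 0.6667·V_3 - 0.00003333·V_5 - 0.0002326·V_7 = 0
  0.0008944·V_5 - 0.0008333·V_2 - 0.00003333·V_4 = 0
  0.005573·V_6 - 0.00001786·V_3 - 0.005556·V_7 = 0
  0.3762·V_7 - 0.0002326·V_4 - 0.005556·V_6 = 0
Solving these 7 simultaneous equations (Gaussian elimination) gives:
  V_1 = 12 V, V_2 = 11.99 V, V_3 = 12 V, V_4 = 11.99 V
  V_5 = 11.62 V, V_6 = 0.04651 V, V_7 = 0.008101 V
I_R9 = (V_2 - V_5)/R9 = (11.99 - 11.62)/1200 = 0.0003101 A
P_R9 = I_R9² × R9 = (0.0003101)² × 1200 = 0.0001154 W

Final answer: 0.0001154 W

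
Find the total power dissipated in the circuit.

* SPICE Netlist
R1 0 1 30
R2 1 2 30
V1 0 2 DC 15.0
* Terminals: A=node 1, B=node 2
Nodal analysis, taking node 2 as the 0 V reference.
Source V1 fixes V_0 = 15 V.
KCL at each unknown node (sum of currents leaving = 0; resistances in Ω):
  Node 1: (V_1 - 15)/30 + (V_1 - 0)/30 = 0
Collecting terms: 0.06667 × V_1 = 0.5  =>  V_1 = 7.5 V
Power in each resistor, P = (ΔV)²/R:
  P_R1 = (15 - 7.5)²/30 = 1.875 W
  P_R2 = (7.5 - 0)²/30 = 1.875 W
P_total = P_R1 + P_R2 = 3.75 W

Final answer: 3.75 W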